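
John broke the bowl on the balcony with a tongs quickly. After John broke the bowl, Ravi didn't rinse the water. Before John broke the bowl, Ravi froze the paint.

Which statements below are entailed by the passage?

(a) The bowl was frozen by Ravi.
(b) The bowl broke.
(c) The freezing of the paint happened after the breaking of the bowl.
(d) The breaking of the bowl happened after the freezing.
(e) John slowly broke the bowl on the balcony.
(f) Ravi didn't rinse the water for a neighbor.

(b), (d), (f)

(a) Not entailed — Ravi froze the paint, not the bowl; the bowl belongs to the breaking event.
(b) Entailed — 'John broke the bowl' is causative; it entails the inchoative 'the bowl broke'.
(c) Not entailed — the narrative places the freezing before the breaking, not after.
(d) Entailed — the narrative places the freezing before the breaking.
(e) Not entailed — 'slowly' adds a manner not in (and inconsistent with) the original.
(f) Entailed — under negation, adding a further restriction is entailed: if no such rinsing event occurred, none occurred for a neighbor either.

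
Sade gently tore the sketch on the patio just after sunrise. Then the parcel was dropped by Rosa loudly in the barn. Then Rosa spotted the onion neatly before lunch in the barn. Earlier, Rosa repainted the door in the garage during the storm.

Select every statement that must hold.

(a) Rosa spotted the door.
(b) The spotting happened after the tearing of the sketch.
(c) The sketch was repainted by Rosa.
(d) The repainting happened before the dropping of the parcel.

(b)

(a) Not entailed — Rosa spotted the onion, not the door; the door belongs to the repainting event.
(b) Entailed — the narrative places the tearing before the spotting.
(c) Not entailed — Rosa repainted the door, not the sketch; the sketch belongs to the tearing event.
(d) Not entailed — the narrative doesn't order the repainting relative to the dropping.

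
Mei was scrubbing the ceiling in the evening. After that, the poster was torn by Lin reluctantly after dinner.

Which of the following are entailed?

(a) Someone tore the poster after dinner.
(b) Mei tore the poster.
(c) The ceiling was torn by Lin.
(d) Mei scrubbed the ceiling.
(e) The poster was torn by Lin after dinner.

(a), (d), (e)

(a) Entailed — dropping 'reluctantly' and generalizing the agent leaves a sub-description the original still satisfies.
(b) Not entailed — the passage has Lin tearing the poster, not Mei.
(c) Not entailed — Lin tore the poster, not the ceiling; the ceiling belongs to the scrubbing event.
(d) Entailed — 'scrub' is an activity; 'was scrubbing' entails that some scrubbing happened, so 'scrubbed' holds.
(e) Entailed — dropping 'reluctantly' leaves a sub-description the original still satisfies.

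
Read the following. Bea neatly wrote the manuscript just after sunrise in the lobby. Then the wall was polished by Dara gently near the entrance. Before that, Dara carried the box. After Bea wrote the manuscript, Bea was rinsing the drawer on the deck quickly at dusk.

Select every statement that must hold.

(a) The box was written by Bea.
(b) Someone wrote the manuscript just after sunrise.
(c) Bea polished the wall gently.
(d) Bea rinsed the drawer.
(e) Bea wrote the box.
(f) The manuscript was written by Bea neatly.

(b), (d), (f)

(a) Not entailed — Bea wrote the manuscript, not the box; the box belongs to the carrying event.
(b) Entailed — every conjunct here is already in the original writing event.
(c) Not entailed — the passage has Dara polishing the wall, not Bea.
(d) Entailed — 'rinse' is an activity; 'was rinsing' entails that some rinsing happened, so 'rinsed' holds.
(e) Not entailed — Bea wrote the manuscript, not the box; the box belongs to the carrying event.
(f) Entailed — every conjunct here is already in the original writing event.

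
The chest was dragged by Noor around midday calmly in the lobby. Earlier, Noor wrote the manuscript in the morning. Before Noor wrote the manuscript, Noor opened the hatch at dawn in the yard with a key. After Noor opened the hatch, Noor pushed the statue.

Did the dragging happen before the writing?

The narrative orders the writing before the dragging.

no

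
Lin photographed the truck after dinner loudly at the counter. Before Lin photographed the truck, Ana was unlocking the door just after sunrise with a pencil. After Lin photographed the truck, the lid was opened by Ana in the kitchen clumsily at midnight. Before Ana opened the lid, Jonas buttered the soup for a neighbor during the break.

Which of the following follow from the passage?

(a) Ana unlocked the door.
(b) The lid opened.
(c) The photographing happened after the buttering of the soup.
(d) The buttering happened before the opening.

(a) Not entailed — 'was unlocking' is progressive on an accomplishment; it does not entail the completed 'unlocked'.
(b) Entailed — 'Ana opened the lid' is causative; it entails the inchoative 'the lid opened'.
(c) Not entailed — the narrative doesn't order the buttering relative to the photographing.
(d) Entailed — the narrative places the buttering before the opening.

(b), (d)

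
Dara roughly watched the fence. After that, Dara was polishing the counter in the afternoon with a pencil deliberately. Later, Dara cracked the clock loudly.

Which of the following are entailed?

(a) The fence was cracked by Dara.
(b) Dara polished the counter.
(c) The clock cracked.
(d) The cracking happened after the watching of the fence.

(b), (c), (d)

(a) Not entailed — Dara cracked the clock, not the fence; the fence belongs to the watching event.
(b) Entailed — 'polish' is an activity; 'was polishing' entails that some polishing happened, so 'polished' holds.
(c) Entailed — 'Dara cracked the clock' is causative; it entails the inchoative 'the clock cracked'.
(d) Entailed — the narrative places the watching before the cracking.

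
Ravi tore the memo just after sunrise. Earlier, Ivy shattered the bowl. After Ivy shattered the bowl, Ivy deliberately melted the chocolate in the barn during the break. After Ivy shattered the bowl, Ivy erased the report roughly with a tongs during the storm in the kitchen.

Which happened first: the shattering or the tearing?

The connectives place the shattering before the tearing.

the shattering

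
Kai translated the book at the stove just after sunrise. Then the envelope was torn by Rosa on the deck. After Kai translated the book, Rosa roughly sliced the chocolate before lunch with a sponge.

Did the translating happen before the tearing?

The narrative orders the translating before the tearing.

yes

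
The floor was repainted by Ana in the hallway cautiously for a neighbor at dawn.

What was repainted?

the floor

'the floor' marks the patient of the repainting event.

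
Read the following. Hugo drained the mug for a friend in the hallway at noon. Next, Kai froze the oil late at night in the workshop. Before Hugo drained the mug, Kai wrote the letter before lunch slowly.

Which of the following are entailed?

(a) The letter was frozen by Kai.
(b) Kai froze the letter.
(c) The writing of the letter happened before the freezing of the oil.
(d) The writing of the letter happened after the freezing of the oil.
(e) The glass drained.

(c)

(a) Not entailed — Kai froze the oil, not the letter; the letter belongs to the writing event.
(b) Not entailed — Kai froze the oil, not the letter; the letter belongs to the writing event.
(c) Entailed — the narrative places the writing before the freezing.
(d) Not entailed — the narrative places the writing before the freezing, not after.
(e) Not entailed — the mug is what drained, not the glass.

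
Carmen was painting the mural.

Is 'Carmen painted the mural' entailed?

no

'was painting' is progressive; for an accomplishment like 'paint the mural', it doesn't entail completion.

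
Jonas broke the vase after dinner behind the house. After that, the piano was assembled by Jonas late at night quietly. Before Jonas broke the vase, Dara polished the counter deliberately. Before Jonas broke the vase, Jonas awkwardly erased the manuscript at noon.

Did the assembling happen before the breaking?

The narrative orders the breaking before the assembling.

no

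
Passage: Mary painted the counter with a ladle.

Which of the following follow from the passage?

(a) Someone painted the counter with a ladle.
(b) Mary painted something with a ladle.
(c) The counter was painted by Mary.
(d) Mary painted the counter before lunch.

(a) Entailed — generalizing the agent leaves a sub-description the original still satisfies.
(b) Entailed — this follows by dropping conjuncts from the painting event's description.
(c) Entailed — every conjunct here is already in the original painting event.
(d) Not entailed — 'before lunch' adds information not in the original event.

(a), (b), (c)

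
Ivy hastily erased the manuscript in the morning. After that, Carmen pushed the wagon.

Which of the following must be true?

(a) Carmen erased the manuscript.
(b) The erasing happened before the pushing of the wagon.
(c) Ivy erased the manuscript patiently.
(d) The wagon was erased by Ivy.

(b)

(a) Not entailed — the passage has Ivy erasing the manuscript, not Carmen.
(b) Entailed — the narrative places the erasing before the pushing.
(c) Not entailed — 'patiently' adds a manner not in (and inconsistent with) the original.
(d) Not entailed — Ivy erased the manuscript, not the wagon; the wagon belongs to the pushing event.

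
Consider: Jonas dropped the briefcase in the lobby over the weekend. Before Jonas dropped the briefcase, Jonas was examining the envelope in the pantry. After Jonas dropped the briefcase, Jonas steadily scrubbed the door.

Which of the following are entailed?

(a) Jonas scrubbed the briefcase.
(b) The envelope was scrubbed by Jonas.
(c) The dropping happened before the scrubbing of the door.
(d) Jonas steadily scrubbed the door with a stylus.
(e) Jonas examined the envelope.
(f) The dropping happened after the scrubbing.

(a) Not entailed — Jonas scrubbed the door, not the briefcase; the briefcase belongs to the dropping event.
(b) Not entailed — Jonas scrubbed the door, not the envelope; the envelope belongs to the examining event.
(c) Entailed — the narrative places the dropping before the scrubbing.
(d) Not entailed — 'with a stylus' adds information not in the original event.
(e) Entailed — 'examine' is an activity; 'was examining' entails that some examining happened, so 'examined' holds.
(f) Not entailed — the narrative places the dropping before the scrubbing, not after.

(c), (e)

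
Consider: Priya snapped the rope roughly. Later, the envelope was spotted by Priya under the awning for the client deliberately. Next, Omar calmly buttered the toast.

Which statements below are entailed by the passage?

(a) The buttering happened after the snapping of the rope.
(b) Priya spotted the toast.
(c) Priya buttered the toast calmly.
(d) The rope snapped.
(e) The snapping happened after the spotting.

(a) Entailed — the narrative places the snapping before the buttering.
(b) Not entailed — Priya spotted the envelope, not the toast; the toast belongs to the buttering event.
(c) Not entailed — the passage has Omar buttering the toast, not Priya.
(d) Entailed — 'Priya snapped the rope' is causative; it entails the inchoative 'the rope snapped'.
(e) Not entailed — the narrative places the snapping before the spotting, not after.

(a), (d)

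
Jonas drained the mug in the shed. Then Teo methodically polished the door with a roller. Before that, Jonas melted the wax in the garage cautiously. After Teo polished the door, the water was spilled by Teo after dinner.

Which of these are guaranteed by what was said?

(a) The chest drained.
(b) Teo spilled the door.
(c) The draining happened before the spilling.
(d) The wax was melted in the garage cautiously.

(a) Not entailed — the mug is what drained, not the chest.
(b) Not entailed — Teo spilled the water, not the door; the door belongs to the polishing event.
(c) Entailed — the narrative places the draining before the spilling.
(d) Entailed — this follows by dropping conjuncts from the melting event's description.

(c), (d)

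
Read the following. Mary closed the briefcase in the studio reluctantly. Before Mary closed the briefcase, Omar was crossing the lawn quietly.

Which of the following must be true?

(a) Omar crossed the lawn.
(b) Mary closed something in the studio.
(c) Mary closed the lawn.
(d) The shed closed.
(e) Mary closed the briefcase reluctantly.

(a) Not entailed — 'was crossing' is progressive on an accomplishment; it does not entail the completed 'crossed'.
(b) Entailed — every conjunct here is already in the original closing event.
(c) Not entailed — Mary closed the briefcase, not the lawn; the lawn belongs to the crossing event.
(d) Not entailed — the briefcase is what closed, not the shed.
(e) Entailed — this follows by dropping conjuncts from the closing event's description.

(b), (e)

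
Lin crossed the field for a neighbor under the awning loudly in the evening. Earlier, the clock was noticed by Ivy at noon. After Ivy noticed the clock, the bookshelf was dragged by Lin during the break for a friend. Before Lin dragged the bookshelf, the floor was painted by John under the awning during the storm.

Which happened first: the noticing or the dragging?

The connectives place the noticing before the dragging.

the noticing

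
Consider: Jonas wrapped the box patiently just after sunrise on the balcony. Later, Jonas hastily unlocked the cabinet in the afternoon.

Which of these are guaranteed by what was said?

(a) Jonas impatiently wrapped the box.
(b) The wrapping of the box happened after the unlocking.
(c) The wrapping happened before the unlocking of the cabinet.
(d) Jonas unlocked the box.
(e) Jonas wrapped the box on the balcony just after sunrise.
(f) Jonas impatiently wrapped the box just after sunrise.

(a) Not entailed — 'impatiently' adds a manner not in (and inconsistent with) the original.
(b) Not entailed — the narrative places the wrapping before the unlocking, not after.
(c) Entailed — the narrative places the wrapping before the unlocking.
(d) Not entailed — Jonas unlocked the cabinet, not the box; the box belongs to the wrapping event.
(e) Entailed — the original entails any weakening of itself; this just drops 'patiently'.
(f) Not entailed — 'impatiently' adds a manner not in (and inconsistent with) the original.

(c), (e)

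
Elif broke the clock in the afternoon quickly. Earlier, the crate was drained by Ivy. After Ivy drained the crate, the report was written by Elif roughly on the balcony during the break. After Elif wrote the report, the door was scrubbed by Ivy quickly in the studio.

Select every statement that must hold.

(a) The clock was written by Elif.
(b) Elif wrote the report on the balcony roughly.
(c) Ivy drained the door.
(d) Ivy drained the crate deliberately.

(b)

(a) Not entailed — Elif wrote the report, not the clock; the clock belongs to the breaking event.
(b) Entailed — every conjunct here is already in the original writing event.
(c) Not entailed — Ivy drained the crate, not the door; the door belongs to the scrubbing event.
(d) Not entailed — 'deliberately' adds information not in the original event.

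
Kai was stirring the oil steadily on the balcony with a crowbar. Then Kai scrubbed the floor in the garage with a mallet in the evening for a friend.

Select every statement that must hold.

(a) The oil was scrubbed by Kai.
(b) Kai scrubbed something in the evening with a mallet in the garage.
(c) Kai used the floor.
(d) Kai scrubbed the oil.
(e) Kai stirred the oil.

(b), (e)

(a) Not entailed — Kai scrubbed the floor, not the oil; the oil belongs to the stirring event.
(b) Entailed — the original entails any weakening of itself; this just drops 'for a friend' and generalizes the patient.
(c) Not entailed — the floor is the patient, not an instrument — Kai used a mallet.
(d) Not entailed — Kai scrubbed the floor, not the oil; the oil belongs to the stirring event.
(e) Entailed — 'stir' is an activity; 'was stirring' entails that some stirring happened, so 'stirred' holds.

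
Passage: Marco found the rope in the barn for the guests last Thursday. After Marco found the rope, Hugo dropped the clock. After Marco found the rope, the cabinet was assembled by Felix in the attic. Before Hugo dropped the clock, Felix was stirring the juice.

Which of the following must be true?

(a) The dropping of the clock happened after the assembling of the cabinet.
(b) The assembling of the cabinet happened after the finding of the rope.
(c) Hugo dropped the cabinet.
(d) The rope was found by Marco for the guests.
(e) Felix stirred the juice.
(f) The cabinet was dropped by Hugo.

(b), (d), (e)

(a) Not entailed — the narrative doesn't order the assembling relative to the dropping.
(b) Entailed — the narrative places the finding before the assembling.
(c) Not entailed — Hugo dropped the clock, not the cabinet; the cabinet belongs to the assembling event.
(d) Entailed — dropping 'last Thursday', 'in the barn' leaves a sub-description the original still satisfies.
(e) Entailed — 'stir' is an activity; 'was stirring' entails that some stirring happened, so 'stirred' holds.
(f) Not entailed — Hugo dropped the clock, not the cabinet; the cabinet belongs to the assembling event.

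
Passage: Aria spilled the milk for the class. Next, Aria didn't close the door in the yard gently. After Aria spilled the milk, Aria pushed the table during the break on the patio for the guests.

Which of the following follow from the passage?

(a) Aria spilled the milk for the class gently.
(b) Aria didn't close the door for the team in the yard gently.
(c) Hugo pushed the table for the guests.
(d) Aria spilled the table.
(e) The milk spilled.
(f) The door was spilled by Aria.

(a) Not entailed — 'gently' adds information not in the original event.
(b) Entailed — under negation, adding a further restriction is entailed: if no such closing event occurred, none occurred for the team either.
(c) Not entailed — the passage has Aria pushing the table, not Hugo.
(d) Not entailed — Aria spilled the milk, not the table; the table belongs to the pushing event.
(e) Entailed — 'Aria spilled the milk' is causative; it entails the inchoative 'the milk spilled'.
(f) Not entailed — Aria spilled the milk, not the door; the door belongs to the closing event.

(b), (e)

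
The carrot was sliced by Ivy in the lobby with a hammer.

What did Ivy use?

a hammer

'with a hammer' marks the instrument of the slicing event.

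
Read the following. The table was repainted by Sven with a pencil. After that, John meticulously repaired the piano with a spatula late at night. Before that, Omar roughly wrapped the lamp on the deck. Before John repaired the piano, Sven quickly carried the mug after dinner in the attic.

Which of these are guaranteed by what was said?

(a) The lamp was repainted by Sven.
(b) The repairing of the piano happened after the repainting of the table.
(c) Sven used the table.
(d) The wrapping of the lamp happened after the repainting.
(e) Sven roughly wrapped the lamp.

(b)

(a) Not entailed — Sven repainted the table, not the lamp; the lamp belongs to the wrapping event.
(b) Entailed — the narrative places the repainting before the repairing.
(c) Not entailed — the table is the patient, not an instrument — Sven used a pencil.
(d) Not entailed — the narrative doesn't order the repainting relative to the wrapping.
(e) Not entailed — the passage has Omar wrapping the lamp, not Sven.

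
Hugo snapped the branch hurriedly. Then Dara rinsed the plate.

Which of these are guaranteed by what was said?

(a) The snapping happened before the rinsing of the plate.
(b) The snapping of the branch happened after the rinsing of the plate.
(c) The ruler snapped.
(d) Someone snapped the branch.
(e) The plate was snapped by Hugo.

(a) Entailed — the narrative places the snapping before the rinsing.
(b) Not entailed — the narrative places the snapping before the rinsing, not after.
(c) Not entailed — the branch is what snapped, not the ruler.
(d) Entailed — this follows by dropping conjuncts from the snapping event's description.
(e) Not entailed — Hugo snapped the branch, not the plate; the plate belongs to the rinsing event.

(a), (d)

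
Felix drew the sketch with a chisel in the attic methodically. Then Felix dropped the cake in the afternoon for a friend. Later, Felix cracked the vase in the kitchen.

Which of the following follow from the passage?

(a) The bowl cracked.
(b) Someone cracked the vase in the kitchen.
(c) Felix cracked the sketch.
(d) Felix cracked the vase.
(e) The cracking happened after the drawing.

(b), (d), (e)

(a) Not entailed — the vase is what cracked, not the bowl.
(b) Entailed — generalizing the agent leaves a sub-description the original still satisfies.
(c) Not entailed — Felix cracked the vase, not the sketch; the sketch belongs to the drawing event.
(d) Entailed — every conjunct here is already in the original cracking event.
(e) Entailed — the narrative places the drawing before the cracking.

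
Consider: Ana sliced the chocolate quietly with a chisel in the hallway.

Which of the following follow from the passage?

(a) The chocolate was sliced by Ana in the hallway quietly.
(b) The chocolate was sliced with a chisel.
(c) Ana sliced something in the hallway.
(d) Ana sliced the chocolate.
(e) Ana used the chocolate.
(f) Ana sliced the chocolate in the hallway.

(a) Entailed — dropping 'with a chisel' leaves a sub-description the original still satisfies.
(b) Entailed — the original entails any weakening of itself; this just drops 'in the hallway', 'quietly' and generalizes the agent.
(c) Entailed — this follows by dropping conjuncts from the slicing event's description.
(d) Entailed — every conjunct here is already in the original slicing event.
(e) Not entailed — the chocolate is the patient, not an instrument — Ana used a chisel.
(f) Entailed — the original entails any weakening of itself; this just drops 'with a chisel', 'quietly'.

(a), (b), (c), (d), (f)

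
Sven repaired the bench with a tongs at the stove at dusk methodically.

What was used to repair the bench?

'with a tongs' marks the instrument of the repairing event.

a tongs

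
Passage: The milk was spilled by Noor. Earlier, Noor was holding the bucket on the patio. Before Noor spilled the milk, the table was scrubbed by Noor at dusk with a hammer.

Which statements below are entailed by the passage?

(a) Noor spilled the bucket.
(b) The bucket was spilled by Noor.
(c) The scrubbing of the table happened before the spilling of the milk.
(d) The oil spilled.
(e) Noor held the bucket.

(a) Not entailed — Noor spilled the milk, not the bucket; the bucket belongs to the holding event.
(b) Not entailed — Noor spilled the milk, not the bucket; the bucket belongs to the holding event.
(c) Entailed — the narrative places the scrubbing before the spilling.
(d) Not entailed — the milk is what spilled, not the oil.
(e) Entailed — 'hold' is an activity; 'was holding' entails that some holding happened, so 'held' holds.

(c), (e)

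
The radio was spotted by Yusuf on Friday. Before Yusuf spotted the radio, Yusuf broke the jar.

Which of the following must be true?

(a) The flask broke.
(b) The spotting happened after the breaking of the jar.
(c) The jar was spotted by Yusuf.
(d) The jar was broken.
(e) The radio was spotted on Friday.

(a) Not entailed — the jar is what broke, not the flask.
(b) Entailed — the narrative places the breaking before the spotting.
(c) Not entailed — Yusuf spotted the radio, not the jar; the jar belongs to the breaking event.
(d) Entailed — the original entails any weakening of itself; this just generalizes the agent.
(e) Entailed — generalizing the agent leaves a sub-description the original still satisfies.

(b), (d), (e)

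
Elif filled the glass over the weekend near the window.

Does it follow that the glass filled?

yes

'Elif filled the glass' is the causative; it entails the inchoative 'the glass filled'.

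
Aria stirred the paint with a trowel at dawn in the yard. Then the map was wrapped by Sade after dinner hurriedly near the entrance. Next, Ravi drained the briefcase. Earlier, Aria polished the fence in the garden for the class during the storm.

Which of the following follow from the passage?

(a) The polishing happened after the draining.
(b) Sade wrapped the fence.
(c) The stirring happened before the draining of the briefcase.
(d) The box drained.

(a) Not entailed — the narrative places the polishing before the draining, not after.
(b) Not entailed — Sade wrapped the map, not the fence; the fence belongs to the polishing event.
(c) Entailed — the narrative places the stirring before the draining.
(d) Not entailed — the briefcase is what drained, not the box.

(c)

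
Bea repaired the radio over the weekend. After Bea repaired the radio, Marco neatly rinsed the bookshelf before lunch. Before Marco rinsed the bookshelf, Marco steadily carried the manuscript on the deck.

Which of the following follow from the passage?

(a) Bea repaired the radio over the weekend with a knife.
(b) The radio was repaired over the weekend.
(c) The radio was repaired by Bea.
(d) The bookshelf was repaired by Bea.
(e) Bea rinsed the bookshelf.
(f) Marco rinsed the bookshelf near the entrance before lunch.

(b), (c)

(a) Not entailed — 'with a knife' adds information not in the original event.
(b) Entailed — generalizing the agent leaves a sub-description the original still satisfies.
(c) Entailed — this follows by dropping conjuncts from the repairing event's description.
(d) Not entailed — Bea repaired the radio, not the bookshelf; the bookshelf belongs to the rinsing event.
(e) Not entailed — the passage has Marco rinsing the bookshelf, not Bea.
(f) Not entailed — 'near the entrance' adds information not in the original event.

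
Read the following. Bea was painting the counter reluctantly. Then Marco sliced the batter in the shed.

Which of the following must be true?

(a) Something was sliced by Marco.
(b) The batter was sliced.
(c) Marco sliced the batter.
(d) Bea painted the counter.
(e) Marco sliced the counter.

(a) Entailed — the original entails any weakening of itself; this just drops 'in the shed' and generalizes the patient.
(b) Entailed — every conjunct here is already in the original slicing event.
(c) Entailed — the original entails any weakening of itself; this just drops 'in the shed'.
(d) Not entailed — 'was painting' is progressive on an accomplishment; it does not entail the completed 'painted'.
(e) Not entailed — Marco sliced the batter, not the counter; the counter belongs to the painting event.

(a), (b), (c)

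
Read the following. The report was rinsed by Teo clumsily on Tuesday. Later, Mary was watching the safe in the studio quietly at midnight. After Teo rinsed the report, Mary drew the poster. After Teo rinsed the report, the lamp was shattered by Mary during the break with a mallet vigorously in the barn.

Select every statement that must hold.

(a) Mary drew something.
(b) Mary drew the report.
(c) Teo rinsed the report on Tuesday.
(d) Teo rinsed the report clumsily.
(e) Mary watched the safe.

(a), (c), (d), (e)

(a) Entailed — every conjunct here is already in the original drawing event.
(b) Not entailed — Mary drew the poster, not the report; the report belongs to the rinsing event.
(c) Entailed — dropping 'clumsily' leaves a sub-description the original still satisfies.
(d) Entailed — the original entails any weakening of itself; this just drops 'on Tuesday'.
(e) Entailed — 'watch' is an activity; 'was watching' entails that some watching happened, so 'watched' holds.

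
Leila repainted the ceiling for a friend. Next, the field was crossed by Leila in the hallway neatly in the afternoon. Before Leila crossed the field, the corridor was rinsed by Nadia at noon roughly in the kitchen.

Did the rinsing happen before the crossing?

yes

The narrative orders the rinsing before the crossing.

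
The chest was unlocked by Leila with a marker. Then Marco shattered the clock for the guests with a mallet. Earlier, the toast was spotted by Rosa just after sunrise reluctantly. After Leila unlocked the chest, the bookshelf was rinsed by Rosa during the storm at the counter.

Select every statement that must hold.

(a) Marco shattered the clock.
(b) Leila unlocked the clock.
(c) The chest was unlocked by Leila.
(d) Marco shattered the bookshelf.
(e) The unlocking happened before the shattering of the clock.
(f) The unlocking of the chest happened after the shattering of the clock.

(a) Entailed — this follows by dropping conjuncts from the shattering event's description.
(b) Not entailed — Leila unlocked the chest, not the clock; the clock belongs to the shattering event.
(c) Entailed — this follows by dropping conjuncts from the unlocking event's description.
(d) Not entailed — Marco shattered the clock, not the bookshelf; the bookshelf belongs to the rinsing event.
(e) Entailed — the narrative places the unlocking before the shattering.
(f) Not entailed — the narrative places the unlocking before the shattering, not after.

(a), (c), (e)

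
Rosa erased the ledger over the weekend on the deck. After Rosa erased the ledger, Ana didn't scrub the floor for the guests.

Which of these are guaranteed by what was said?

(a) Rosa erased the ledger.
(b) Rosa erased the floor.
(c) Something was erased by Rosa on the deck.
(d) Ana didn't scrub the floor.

(a), (c)

(a) Entailed — every conjunct here is already in the original erasing event.
(b) Not entailed — Rosa erased the ledger, not the floor; the floor belongs to the scrubbing event.
(c) Entailed — dropping 'over the weekend' and generalizing the patient leaves a sub-description the original still satisfies.
(d) Not entailed — dropping 'for the guests' under negation is not valid — the original leaves open that Ana scrubbed the floor some other way.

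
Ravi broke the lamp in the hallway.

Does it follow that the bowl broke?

Nothing is said about any bowl; only the lamp is affected.

no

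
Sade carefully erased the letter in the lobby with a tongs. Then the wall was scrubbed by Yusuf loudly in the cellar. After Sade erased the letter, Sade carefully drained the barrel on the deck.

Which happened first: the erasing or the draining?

the erasing

The connectives place the erasing before the draining.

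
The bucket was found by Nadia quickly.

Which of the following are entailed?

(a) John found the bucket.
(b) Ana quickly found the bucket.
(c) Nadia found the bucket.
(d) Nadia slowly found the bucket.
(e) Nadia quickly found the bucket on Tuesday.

(a) Not entailed — the passage has Nadia finding the bucket, not John.
(b) Not entailed — the passage has Nadia finding the bucket, not Ana.
(c) Entailed — this follows by dropping conjuncts from the finding event's description.
(d) Not entailed — 'slowly' adds a manner not in (and inconsistent with) the original.
(e) Not entailed — 'on Tuesday' adds information not in the original event.

(c)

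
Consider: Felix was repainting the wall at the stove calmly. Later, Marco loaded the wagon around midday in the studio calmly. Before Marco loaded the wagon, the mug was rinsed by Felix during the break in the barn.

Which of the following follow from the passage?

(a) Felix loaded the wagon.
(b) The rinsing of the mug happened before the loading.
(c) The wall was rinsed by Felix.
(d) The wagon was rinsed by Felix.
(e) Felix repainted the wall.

(b)

(a) Not entailed — the passage has Marco loading the wagon, not Felix.
(b) Entailed — the narrative places the rinsing before the loading.
(c) Not entailed — Felix rinsed the mug, not the wall; the wall belongs to the repainting event.
(d) Not entailed — Felix rinsed the mug, not the wagon; the wagon belongs to the loading event.
(e) Not entailed — 'was repainting' is progressive on an accomplishment; it does not entail the completed 'repainted'.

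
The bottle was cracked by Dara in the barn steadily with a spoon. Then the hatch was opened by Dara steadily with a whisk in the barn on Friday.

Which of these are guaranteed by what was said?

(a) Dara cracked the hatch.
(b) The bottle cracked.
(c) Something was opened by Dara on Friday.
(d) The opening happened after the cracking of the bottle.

(b), (c), (d)

(a) Not entailed — Dara cracked the bottle, not the hatch; the hatch belongs to the opening event.
(b) Entailed — 'Dara cracked the bottle' is causative; it entails the inchoative 'the bottle cracked'.
(c) Entailed — every conjunct here is already in the original opening event.
(d) Entailed — the narrative places the cracking before the opening.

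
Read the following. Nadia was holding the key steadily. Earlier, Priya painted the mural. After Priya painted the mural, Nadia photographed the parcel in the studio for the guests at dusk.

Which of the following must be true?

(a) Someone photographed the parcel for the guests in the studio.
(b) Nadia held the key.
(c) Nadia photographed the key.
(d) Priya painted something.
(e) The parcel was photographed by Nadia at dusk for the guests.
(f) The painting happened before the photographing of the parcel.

(a) Entailed — the original entails any weakening of itself; this just drops 'at dusk' and generalizes the agent.
(b) Entailed — 'hold' is an activity; 'was holding' entails that some holding happened, so 'held' holds.
(c) Not entailed — Nadia photographed the parcel, not the key; the key belongs to the holding event.
(d) Entailed — generalizing the patient leaves a sub-description the original still satisfies.
(e) Entailed — this follows by dropping conjuncts from the photographing event's description.
(f) Entailed — the narrative places the painting before the photographing.

(a), (b), (d), (e), (f)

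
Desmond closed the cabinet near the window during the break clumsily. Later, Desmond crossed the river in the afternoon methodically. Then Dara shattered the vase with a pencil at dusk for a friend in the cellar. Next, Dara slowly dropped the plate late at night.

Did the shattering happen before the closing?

The narrative orders the closing before the shattering.

no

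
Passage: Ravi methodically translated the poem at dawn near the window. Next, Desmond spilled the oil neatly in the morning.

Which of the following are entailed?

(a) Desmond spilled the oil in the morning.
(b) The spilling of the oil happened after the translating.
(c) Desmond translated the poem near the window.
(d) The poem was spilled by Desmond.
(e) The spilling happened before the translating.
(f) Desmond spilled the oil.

(a), (b), (f)

(a) Entailed — this follows by dropping conjuncts from the spilling event's description.
(b) Entailed — the narrative places the translating before the spilling.
(c) Not entailed — the passage has Ravi translating the poem, not Desmond.
(d) Not entailed — Desmond spilled the oil, not the poem; the poem belongs to the translating event.
(e) Not entailed — the narrative places the translating before the spilling, not after.
(f) Entailed — the original entails any weakening of itself; this just drops 'neatly', 'in the morning'.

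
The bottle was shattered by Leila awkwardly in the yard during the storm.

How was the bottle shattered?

awkwardly

'awkwardly' marks the manner of the shattering event.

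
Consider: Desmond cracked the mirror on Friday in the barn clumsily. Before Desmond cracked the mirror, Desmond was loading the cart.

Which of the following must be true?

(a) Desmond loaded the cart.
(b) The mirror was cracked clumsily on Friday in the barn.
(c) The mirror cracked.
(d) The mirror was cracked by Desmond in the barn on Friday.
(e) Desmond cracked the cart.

(b), (c), (d)

(a) Not entailed — 'was loading' is progressive on an accomplishment; it does not entail the completed 'loaded'.
(b) Entailed — every conjunct here is already in the original cracking event.
(c) Entailed — 'Desmond cracked the mirror' is causative; it entails the inchoative 'the mirror cracked'.
(d) Entailed — the original entails any weakening of itself; this just drops 'clumsily'.
(e) Not entailed — Desmond cracked the mirror, not the cart; the cart belongs to the loading event.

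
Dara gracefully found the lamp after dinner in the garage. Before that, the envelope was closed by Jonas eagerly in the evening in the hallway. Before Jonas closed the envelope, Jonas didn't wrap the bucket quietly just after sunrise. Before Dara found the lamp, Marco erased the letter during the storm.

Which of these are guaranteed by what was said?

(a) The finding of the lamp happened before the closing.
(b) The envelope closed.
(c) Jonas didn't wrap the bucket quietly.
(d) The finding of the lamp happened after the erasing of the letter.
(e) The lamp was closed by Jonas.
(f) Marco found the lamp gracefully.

(b), (d)

(a) Not entailed — the narrative places the closing before the finding, not after.
(b) Entailed — 'Jonas closed the envelope' is causative; it entails the inchoative 'the envelope closed'.
(c) Not entailed — dropping 'just after sunrise' under negation is not valid — the original leaves open that Jonas wrapped the bucket some other way.
(d) Entailed — the narrative places the erasing before the finding.
(e) Not entailed — Jonas closed the envelope, not the lamp; the lamp belongs to the finding event.
(f) Not entailed — the passage has Dara finding the lamp, not Marco.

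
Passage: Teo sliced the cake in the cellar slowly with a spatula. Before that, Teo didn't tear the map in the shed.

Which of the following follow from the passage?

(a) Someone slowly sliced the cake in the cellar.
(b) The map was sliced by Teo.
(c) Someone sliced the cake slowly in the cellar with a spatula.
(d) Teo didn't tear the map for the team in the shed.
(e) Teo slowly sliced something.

(a), (c), (d), (e)

(a) Entailed — every conjunct here is already in the original slicing event.
(b) Not entailed — Teo sliced the cake, not the map; the map belongs to the tearing event.
(c) Entailed — this follows by dropping conjuncts from the slicing event's description.
(d) Entailed — under negation, adding a further restriction is entailed: if no such tearing event occurred, none occurred for the team either.
(e) Entailed — the original entails any weakening of itself; this just drops 'in the cellar', 'with a spatula' and generalizes the patient.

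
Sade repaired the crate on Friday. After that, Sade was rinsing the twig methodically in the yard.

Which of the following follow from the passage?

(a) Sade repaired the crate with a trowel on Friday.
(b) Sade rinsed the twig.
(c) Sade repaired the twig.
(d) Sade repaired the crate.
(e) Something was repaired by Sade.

(b), (d), (e)

(a) Not entailed — 'with a trowel' adds information not in the original event.
(b) Entailed — 'rinse' is an activity; 'was rinsing' entails that some rinsing happened, so 'rinsed' holds.
(c) Not entailed — Sade repaired the crate, not the twig; the twig belongs to the rinsing event.
(d) Entailed — every conjunct here is already in the original repairing event.
(e) Entailed — the original entails any weakening of itself; this just drops 'on Friday' and generalizes the patient.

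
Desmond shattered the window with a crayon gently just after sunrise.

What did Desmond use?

a crayon

'with a crayon' marks the instrument of the shattering event.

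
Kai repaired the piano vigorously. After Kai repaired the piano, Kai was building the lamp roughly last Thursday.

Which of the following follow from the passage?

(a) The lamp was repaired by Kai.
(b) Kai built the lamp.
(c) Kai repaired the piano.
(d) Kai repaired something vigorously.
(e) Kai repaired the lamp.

(c), (d)

(a) Not entailed — Kai repaired the piano, not the lamp; the lamp belongs to the building event.
(b) Not entailed — 'was building' is progressive on an accomplishment; it does not entail the completed 'built'.
(c) Entailed — this follows by dropping conjuncts from the repairing event's description.
(d) Entailed — this follows by dropping conjuncts from the repairing event's description.
(e) Not entailed — Kai repaired the piano, not the lamp; the lamp belongs to the building event.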